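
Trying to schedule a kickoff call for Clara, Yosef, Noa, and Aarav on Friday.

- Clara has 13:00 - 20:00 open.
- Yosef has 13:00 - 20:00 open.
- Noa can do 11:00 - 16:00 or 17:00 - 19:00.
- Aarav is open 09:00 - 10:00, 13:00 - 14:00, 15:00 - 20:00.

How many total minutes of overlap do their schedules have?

Clara ∩ Yosef: 13:00-20:00.
Clara ∩ Yosef ∩ Noa: 13:00-16:00, 17:00-19:00.
Clara ∩ Yosef ∩ Noa ∩ Aarav: 13:00-14:00, 15:00-16:00, 17:00-19:00.
Summing the common windows: 60 + 60 + 120 = 240 minutes.

240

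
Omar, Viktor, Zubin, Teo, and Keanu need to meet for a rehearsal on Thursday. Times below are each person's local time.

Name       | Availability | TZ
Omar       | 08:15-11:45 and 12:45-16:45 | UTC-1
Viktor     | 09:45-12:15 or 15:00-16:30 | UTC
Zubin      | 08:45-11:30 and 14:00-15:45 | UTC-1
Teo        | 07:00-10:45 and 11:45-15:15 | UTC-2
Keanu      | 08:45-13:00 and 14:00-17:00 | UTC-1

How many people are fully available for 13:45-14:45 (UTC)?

Omar in UTC: 09:15-12:45, 13:45-17:45 (add 1h to convert from UTC-1).
Viktor in UTC: 09:45-12:15, 15:00-16:30.
Zubin in UTC: 09:45-12:30, 15:00-16:45 (add 1h to convert from UTC-1).
Teo in UTC: 09:00-12:45, 13:45-17:15 (add 2h to convert from UTC-2).
Keanu in UTC: 09:45-14:00, 15:00-18:00 (add 1h to convert from UTC-1).
Omar and Teo can make the full 13:45-14:45 slot — that's 2.

2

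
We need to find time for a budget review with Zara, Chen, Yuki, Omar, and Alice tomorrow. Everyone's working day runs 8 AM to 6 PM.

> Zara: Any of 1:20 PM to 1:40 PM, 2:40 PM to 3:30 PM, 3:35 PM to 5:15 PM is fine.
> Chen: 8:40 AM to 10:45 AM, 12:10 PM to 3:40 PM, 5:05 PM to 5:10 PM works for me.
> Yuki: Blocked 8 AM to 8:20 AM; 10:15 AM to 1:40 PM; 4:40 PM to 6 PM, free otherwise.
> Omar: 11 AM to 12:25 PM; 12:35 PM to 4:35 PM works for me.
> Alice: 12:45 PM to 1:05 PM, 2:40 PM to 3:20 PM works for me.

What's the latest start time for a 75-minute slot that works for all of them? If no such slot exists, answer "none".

none

Zara free: 13:20-13:40, 14:40-15:30, 15:35-17:15.
Chen free: 08:40-10:45, 12:10-15:40, 17:05-17:10.
Yuki free: 08:20-10:15, 13:40-16:40 (invert busy blocks within the working day).
Omar free: 11:00-12:25, 12:35-16:35.
Alice free: 12:45-13:05, 14:40-15:20.
Zara ∩ Chen: 13:20-13:40, 14:40-15:30, 15:35-15:40, 17:05-17:10.
Zara ∩ Chen ∩ Yuki: 14:40-15:30, 15:35-15:40.
Zara ∩ Chen ∩ Yuki ∩ Omar: 14:40-15:30, 15:35-15:40.
Zara ∩ Chen ∩ Yuki ∩ Omar ∩ Alice: 14:40-15:20.
No common window is at least 75 minutes long.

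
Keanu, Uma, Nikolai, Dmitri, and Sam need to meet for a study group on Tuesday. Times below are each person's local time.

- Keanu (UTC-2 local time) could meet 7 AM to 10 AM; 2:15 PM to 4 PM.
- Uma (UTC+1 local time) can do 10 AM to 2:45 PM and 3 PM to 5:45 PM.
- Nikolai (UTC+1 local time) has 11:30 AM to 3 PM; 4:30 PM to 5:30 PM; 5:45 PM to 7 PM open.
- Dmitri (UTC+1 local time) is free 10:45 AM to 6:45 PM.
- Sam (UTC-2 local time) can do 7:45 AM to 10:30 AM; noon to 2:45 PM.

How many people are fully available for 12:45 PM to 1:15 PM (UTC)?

Keanu in UTC: 09:00-12:00, 16:15-18:00 (add 2h to convert from UTC-2).
Uma in UTC: 09:00-13:45, 14:00-16:45 (subtract 1h to convert from UTC+1).
Nikolai in UTC: 10:30-14:00, 15:30-16:30, 16:45-18:00 (subtract 1h to convert from UTC+1).
Dmitri in UTC: 09:45-17:45 (subtract 1h to convert from UTC+1).
Sam in UTC: 09:45-12:30, 14:00-16:45 (add 2h to convert from UTC-2).
Uma, Nikolai, and Dmitri can make the full 12:45-13:15 slot — that's 3.

3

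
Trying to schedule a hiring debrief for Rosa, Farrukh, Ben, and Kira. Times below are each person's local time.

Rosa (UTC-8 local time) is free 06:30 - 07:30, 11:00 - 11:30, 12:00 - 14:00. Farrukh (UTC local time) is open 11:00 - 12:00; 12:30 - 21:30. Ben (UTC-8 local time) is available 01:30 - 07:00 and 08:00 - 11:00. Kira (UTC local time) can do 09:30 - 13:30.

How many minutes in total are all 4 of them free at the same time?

Rosa in UTC: 14:30-15:30, 19:00-19:30, 20:00-22:00 (add 8h to convert from UTC-8).
Farrukh in UTC: 11:00-12:00, 12:30-21:30.
Ben in UTC: 09:30-15:00, 16:00-19:00 (add 8h to convert from UTC-8).
Kira in UTC: 09:30-13:30.
Rosa ∩ Farrukh: 14:30-15:30, 19:00-19:30, 20:00-21:30.
Rosa ∩ Farrukh ∩ Ben: 14:30-15:00.
Rosa ∩ Farrukh ∩ Ben ∩ Kira: ∅.
There is no time when everyone is free.
There is no common window, so the total is 0 minutes.

0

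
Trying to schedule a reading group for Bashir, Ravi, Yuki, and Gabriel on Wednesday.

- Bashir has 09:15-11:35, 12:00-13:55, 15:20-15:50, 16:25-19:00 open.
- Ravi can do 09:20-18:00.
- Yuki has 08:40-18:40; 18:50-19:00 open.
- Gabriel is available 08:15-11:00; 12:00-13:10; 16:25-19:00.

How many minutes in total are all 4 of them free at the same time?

Bashir ∩ Ravi: 09:20-11:35, 12:00-13:55, 15:20-15:50, 16:25-18:00.
Bashir ∩ Ravi ∩ Yuki: 09:20-11:35, 12:00-13:55, 15:20-15:50, 16:25-18:00.
Bashir ∩ Ravi ∩ Yuki ∩ Gabriel: 09:20-11:00, 12:00-13:10, 16:25-18:00.
So the common availability across everyone is 09:20-11:00, 12:00-13:10, 16:25-18:00.
Summing the common windows: 100 + 70 + 95 = 265 minutes.

265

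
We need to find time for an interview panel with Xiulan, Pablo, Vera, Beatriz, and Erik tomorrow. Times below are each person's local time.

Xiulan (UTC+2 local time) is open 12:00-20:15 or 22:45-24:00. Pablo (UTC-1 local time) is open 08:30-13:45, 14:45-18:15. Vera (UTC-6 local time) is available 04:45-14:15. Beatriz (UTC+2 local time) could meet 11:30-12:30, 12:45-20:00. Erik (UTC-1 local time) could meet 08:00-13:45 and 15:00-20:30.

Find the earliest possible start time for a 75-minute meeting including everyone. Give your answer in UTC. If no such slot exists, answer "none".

Xiulan in UTC: 10:00-18:15, 20:45-22:00 (subtract 2h to convert from UTC+2).
Pablo in UTC: 09:30-14:45, 15:45-19:15 (add 1h to convert from UTC-1).
Vera in UTC: 10:45-20:15 (add 6h to convert from UTC-6).
Beatriz in UTC: 09:30-10:30, 10:45-18:00 (subtract 2h to convert from UTC+2).
Erik in UTC: 09:00-14:45, 16:00-21:30 (add 1h to convert from UTC-1).
Xiulan ∩ Pablo: 10:00-14:45, 15:45-18:15.
Xiulan ∩ Pablo ∩ Vera: 10:45-14:45, 15:45-18:15.
Xiulan ∩ Pablo ∩ Vera ∩ Beatriz: 10:45-14:45, 15:45-18:00.
Xiulan ∩ Pablo ∩ Vera ∩ Beatriz ∩ Erik: 10:45-14:45, 16:00-18:00.
So the common availability across everyone is 10:45-14:45, 16:00-18:00.
The first common window of at least 75 minutes is 10:45-14:45, so the earliest start is 10:45.

10:45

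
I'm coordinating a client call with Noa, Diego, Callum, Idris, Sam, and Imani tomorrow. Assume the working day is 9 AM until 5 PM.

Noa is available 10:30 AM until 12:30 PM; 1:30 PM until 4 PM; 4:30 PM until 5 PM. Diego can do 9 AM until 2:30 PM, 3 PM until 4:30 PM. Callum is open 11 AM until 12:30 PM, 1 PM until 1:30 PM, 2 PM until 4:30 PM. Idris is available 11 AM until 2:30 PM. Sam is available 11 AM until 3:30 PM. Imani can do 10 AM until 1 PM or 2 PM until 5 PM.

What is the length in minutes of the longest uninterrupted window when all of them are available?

90

Noa ∩ Diego: 10:30-12:30, 13:30-14:30, 15:00-16:00.
Noa ∩ Diego ∩ Callum: 11:00-12:30, 14:00-14:30, 15:00-16:00.
Noa ∩ Diego ∩ Callum ∩ Idris: 11:00-12:30, 14:00-14:30.
Noa ∩ Diego ∩ Callum ∩ Idris ∩ Sam: 11:00-12:30, 14:00-14:30.
Noa ∩ Diego ∩ Callum ∩ Idris ∩ Sam ∩ Imani: 11:00-12:30, 14:00-14:30.
The longest is 11:00-12:30 at 90 minutes.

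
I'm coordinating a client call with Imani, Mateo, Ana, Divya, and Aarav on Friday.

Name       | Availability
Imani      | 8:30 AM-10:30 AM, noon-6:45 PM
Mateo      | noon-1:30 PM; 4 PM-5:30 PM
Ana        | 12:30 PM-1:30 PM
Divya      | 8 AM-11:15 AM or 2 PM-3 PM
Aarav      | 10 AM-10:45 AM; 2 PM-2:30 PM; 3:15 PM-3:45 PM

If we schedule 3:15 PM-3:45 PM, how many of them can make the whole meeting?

Imani and Aarav can make the full 15:15-15:45 slot — that's 2.

2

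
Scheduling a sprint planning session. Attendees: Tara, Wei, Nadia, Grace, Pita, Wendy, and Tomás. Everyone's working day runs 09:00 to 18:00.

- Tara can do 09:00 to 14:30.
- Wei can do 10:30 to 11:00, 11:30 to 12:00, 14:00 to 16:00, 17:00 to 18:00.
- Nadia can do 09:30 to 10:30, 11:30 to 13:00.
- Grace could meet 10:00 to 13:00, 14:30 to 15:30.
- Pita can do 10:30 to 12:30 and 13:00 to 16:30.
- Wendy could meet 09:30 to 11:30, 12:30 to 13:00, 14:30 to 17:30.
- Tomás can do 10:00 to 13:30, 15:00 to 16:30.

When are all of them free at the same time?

none

Tara ∩ Wei: 10:30-11:00, 11:30-12:00, 14:00-14:30.
Tara ∩ Wei ∩ Nadia: 11:30-12:00.
Tara ∩ Wei ∩ Nadia ∩ Grace: 11:30-12:00.
Tara ∩ Wei ∩ Nadia ∩ Grace ∩ Pita: 11:30-12:00.
Tara ∩ Wei ∩ Nadia ∩ Grace ∩ Pita ∩ Wendy: ∅.
Tara ∩ Wei ∩ Nadia ∩ Grace ∩ Pita ∩ Wendy ∩ Tomás: ∅.
There is no time when everyone is free.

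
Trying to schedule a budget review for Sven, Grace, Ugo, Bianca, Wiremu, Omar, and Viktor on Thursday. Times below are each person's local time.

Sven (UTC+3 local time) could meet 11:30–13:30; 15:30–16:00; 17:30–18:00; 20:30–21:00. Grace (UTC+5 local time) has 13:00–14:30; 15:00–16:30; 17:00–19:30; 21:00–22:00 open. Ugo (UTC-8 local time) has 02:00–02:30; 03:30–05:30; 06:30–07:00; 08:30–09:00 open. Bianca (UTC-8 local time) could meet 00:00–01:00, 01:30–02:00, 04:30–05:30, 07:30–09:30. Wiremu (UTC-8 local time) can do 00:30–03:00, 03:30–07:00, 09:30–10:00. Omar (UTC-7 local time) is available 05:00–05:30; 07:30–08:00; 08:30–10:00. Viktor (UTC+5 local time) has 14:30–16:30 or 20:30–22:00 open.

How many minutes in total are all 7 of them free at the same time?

Sven in UTC: 08:30-10:30, 12:30-13:00, 14:30-15:00, 17:30-18:00 (subtract 3h to convert from UTC+3).
Grace in UTC: 08:00-09:30, 10:00-11:30, 12:00-14:30, 16:00-17:00 (subtract 5h to convert from UTC+5).
Ugo in UTC: 10:00-10:30, 11:30-13:30, 14:30-15:00, 16:30-17:00 (add 8h to convert from UTC-8).
Bianca in UTC: 08:00-09:00, 09:30-10:00, 12:30-13:30, 15:30-17:30 (add 8h to convert from UTC-8).
Wiremu in UTC: 08:30-11:00, 11:30-15:00, 17:30-18:00 (add 8h to convert from UTC-8).
Omar in UTC: 12:00-12:30, 14:30-15:00, 15:30-17:00 (add 7h to convert from UTC-7).
Viktor in UTC: 09:30-11:30, 15:30-17:00 (subtract 5h to convert from UTC+5).
Sven ∩ Grace: 08:30-09:30, 10:00-10:30, 12:30-13:00.
Sven ∩ Grace ∩ Ugo: 10:00-10:30, 12:30-13:00.
Sven ∩ Grace ∩ Ugo ∩ Bianca: 12:30-13:00.
Sven ∩ Grace ∩ Ugo ∩ Bianca ∩ Wiremu: 12:30-13:00.
Sven ∩ Grace ∩ Ugo ∩ Bianca ∩ Wiremu ∩ Omar: ∅.
Sven ∩ Grace ∩ Ugo ∩ Bianca ∩ Wiremu ∩ Omar ∩ Viktor: ∅.
There is no time when everyone is free.
There is no common window, so the total is 0 minutes.

0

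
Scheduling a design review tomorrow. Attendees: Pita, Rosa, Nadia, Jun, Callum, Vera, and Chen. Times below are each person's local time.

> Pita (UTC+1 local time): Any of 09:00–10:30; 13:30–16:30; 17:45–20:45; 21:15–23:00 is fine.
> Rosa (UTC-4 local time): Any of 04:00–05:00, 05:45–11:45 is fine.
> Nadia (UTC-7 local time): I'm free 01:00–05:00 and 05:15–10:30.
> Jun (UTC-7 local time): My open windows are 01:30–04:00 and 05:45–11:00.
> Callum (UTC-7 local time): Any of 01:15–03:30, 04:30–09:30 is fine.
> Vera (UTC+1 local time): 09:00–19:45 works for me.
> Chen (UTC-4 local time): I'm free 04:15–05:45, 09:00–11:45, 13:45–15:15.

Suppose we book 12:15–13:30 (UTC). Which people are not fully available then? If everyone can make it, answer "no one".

Chen, Jun, Pita

Pita in UTC: 08:00-09:30, 12:30-15:30, 16:45-19:45, 20:15-22:00 (subtract 1h to convert from UTC+1).
Rosa in UTC: 08:00-09:00, 09:45-15:45 (add 4h to convert from UTC-4).
Nadia in UTC: 08:00-12:00, 12:15-17:30 (add 7h to convert from UTC-7).
Jun in UTC: 08:30-11:00, 12:45-18:00 (add 7h to convert from UTC-7).
Callum in UTC: 08:15-10:30, 11:30-16:30 (add 7h to convert from UTC-7).
Vera in UTC: 08:00-18:45 (subtract 1h to convert from UTC+1).
Chen in UTC: 08:15-09:45, 13:00-15:45, 17:45-19:15 (add 4h to convert from UTC-4).
Pita: not fully free for 12:15-13:30. Rosa: free for 12:15-13:30. Nadia: free for 12:15-13:30. Jun: not fully free for 12:15-13:30. Callum: free for 12:15-13:30. Vera: free for 12:15-13:30. Chen: not fully free for 12:15-13:30.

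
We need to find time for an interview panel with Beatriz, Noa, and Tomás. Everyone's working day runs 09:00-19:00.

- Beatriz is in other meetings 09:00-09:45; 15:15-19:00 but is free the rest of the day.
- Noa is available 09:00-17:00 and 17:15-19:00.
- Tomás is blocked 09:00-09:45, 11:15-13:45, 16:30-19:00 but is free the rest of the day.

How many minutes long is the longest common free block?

Beatriz free: 09:45-15:15 (invert busy blocks within the working day).
Noa free: 09:00-17:00, 17:15-19:00.
Tomás free: 09:45-11:15, 13:45-16:30 (invert busy blocks within the working day).
Beatriz ∩ Noa: 09:45-15:15.
Beatriz ∩ Noa ∩ Tomás: 09:45-11:15, 13:45-15:15.
So the common availability across everyone is 09:45-11:15, 13:45-15:15.
The longest is 09:45-11:15 at 90 minutes.

90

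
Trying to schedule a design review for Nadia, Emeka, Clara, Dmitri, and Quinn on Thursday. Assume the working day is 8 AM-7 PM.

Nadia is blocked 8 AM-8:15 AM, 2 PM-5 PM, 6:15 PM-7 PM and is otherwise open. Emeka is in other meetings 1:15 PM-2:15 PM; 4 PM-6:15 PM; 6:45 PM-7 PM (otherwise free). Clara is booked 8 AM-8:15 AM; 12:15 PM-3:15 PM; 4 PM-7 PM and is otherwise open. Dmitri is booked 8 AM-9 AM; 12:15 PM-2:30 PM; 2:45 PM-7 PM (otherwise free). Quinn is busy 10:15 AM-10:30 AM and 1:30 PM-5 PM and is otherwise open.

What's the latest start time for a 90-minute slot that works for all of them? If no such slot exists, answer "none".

10:45

Nadia free: 08:15-14:00, 17:00-18:15 (invert busy blocks within the working day).
Emeka free: 08:00-13:15, 14:15-16:00, 18:15-18:45 (invert busy blocks within the working day).
Clara free: 08:15-12:15, 15:15-16:00 (invert busy blocks within the working day).
Dmitri free: 09:00-12:15, 14:30-14:45 (invert busy blocks within the working day).
Quinn free: 08:00-10:15, 10:30-13:30, 17:00-19:00 (invert busy blocks within the working day).
Nadia ∩ Emeka: 08:15-13:15.
Nadia ∩ Emeka ∩ Clara: 08:15-12:15.
Nadia ∩ Emeka ∩ Clara ∩ Dmitri: 09:00-12:15.
Nadia ∩ Emeka ∩ Clara ∩ Dmitri ∩ Quinn: 09:00-10:15, 10:30-12:15.
The last common window of at least 90 minutes is 10:30-12:15; a 90-minute meeting can start as late as 10:45 and still end by 12:15.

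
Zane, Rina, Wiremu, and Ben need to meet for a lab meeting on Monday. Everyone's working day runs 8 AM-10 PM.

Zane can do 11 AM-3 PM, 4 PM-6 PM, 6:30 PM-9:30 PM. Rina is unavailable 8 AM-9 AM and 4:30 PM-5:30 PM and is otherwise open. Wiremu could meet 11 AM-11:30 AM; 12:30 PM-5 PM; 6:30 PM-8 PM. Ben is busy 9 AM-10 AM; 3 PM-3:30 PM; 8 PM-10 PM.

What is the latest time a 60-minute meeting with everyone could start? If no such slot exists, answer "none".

19:00

Zane free: 11:00-15:00, 16:00-18:00, 18:30-21:30.
Rina free: 09:00-16:30, 17:30-22:00 (invert busy blocks within the working day).
Wiremu free: 11:00-11:30, 12:30-17:00, 18:30-20:00.
Ben free: 08:00-09:00, 10:00-15:00, 15:30-20:00 (invert busy blocks within the working day).
Zane ∩ Rina: 11:00-15:00, 16:00-16:30, 17:30-18:00, 18:30-21:30.
Zane ∩ Rina ∩ Wiremu: 11:00-11:30, 12:30-15:00, 16:00-16:30, 18:30-20:00.
Zane ∩ Rina ∩ Wiremu ∩ Ben: 11:00-11:30, 12:30-15:00, 16:00-16:30, 18:30-20:00.
Those are the intersection windows.
The last common window of at least 60 minutes is 18:30-20:00; a 60-minute meeting can start as late as 19:00 and still end by 20:00.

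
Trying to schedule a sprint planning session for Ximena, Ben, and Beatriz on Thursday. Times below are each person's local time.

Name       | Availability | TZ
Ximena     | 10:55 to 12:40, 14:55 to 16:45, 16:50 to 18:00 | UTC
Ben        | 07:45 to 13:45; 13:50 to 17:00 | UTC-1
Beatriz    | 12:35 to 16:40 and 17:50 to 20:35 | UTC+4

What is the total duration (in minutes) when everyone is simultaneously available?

Ximena in UTC: 10:55-12:40, 14:55-16:45, 16:50-18:00.
Ben in UTC: 08:45-14:45, 14:50-18:00 (add 1h to convert from UTC-1).
Beatriz in UTC: 08:35-12:40, 13:50-16:35 (subtract 4h to convert from UTC+4).
Ximena ∩ Ben: 10:55-12:40, 14:55-16:45, 16:50-18:00.
Ximena ∩ Ben ∩ Beatriz: 10:55-12:40, 14:55-16:35.
So the common availability across everyone is 10:55-12:40, 14:55-16:35.
Summing the common windows: 105 + 100 = 205 minutes.

205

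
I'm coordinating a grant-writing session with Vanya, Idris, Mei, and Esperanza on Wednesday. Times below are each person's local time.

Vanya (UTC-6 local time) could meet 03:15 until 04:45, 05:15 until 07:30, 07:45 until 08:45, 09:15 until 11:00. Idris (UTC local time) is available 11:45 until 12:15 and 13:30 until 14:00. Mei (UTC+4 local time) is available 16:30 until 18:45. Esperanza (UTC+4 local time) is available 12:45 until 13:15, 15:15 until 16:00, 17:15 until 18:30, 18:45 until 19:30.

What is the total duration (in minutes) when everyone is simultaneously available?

15

Vanya in UTC: 09:15-10:45, 11:15-13:30, 13:45-14:45, 15:15-17:00 (add 6h to convert from UTC-6).
Idris in UTC: 11:45-12:15, 13:30-14:00.
Mei in UTC: 12:30-14:45 (subtract 4h to convert from UTC+4).
Esperanza in UTC: 08:45-09:15, 11:15-12:00, 13:15-14:30, 14:45-15:30 (subtract 4h to convert from UTC+4).
Vanya ∩ Idris: 11:45-12:15, 13:45-14:00.
Vanya ∩ Idris ∩ Mei: 13:45-14:00.
Vanya ∩ Idris ∩ Mei ∩ Esperanza: 13:45-14:00.
That's a single block of 15 minutes.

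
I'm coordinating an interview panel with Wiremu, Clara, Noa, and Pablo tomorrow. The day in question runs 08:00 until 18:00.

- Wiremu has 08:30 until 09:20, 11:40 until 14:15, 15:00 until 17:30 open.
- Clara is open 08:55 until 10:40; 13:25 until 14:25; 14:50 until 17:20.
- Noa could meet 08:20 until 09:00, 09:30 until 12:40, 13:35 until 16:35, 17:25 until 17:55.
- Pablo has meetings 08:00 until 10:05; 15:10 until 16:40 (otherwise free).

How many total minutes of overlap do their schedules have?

Wiremu free: 08:30-09:20, 11:40-14:15, 15:00-17:30.
Clara free: 08:55-10:40, 13:25-14:25, 14:50-17:20.
Noa free: 08:20-09:00, 09:30-12:40, 13:35-16:35, 17:25-17:55.
Pablo free: 10:05-15:10, 16:40-18:00 (invert busy blocks within the working day).
Wiremu ∩ Clara: 08:55-09:20, 13:25-14:15, 15:00-17:20.
Wiremu ∩ Clara ∩ Noa: 08:55-09:00, 13:35-14:15, 15:00-16:35.
Wiremu ∩ Clara ∩ Noa ∩ Pablo: 13:35-14:15, 15:00-15:10.
Those are the intersection windows.
Summing the common windows: 40 + 10 = 50 minutes.

50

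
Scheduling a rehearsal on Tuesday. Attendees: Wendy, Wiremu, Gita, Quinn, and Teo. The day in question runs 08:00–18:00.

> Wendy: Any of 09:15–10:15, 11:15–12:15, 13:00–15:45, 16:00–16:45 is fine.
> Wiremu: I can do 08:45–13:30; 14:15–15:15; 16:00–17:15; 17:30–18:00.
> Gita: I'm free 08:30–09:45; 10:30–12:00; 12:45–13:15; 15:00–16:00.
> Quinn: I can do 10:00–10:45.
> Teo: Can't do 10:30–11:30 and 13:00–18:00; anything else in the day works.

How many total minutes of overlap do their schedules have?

0

Wendy free: 09:15-10:15, 11:15-12:15, 13:00-15:45, 16:00-16:45.
Wiremu free: 08:45-13:30, 14:15-15:15, 16:00-17:15, 17:30-18:00.
Gita free: 08:30-09:45, 10:30-12:00, 12:45-13:15, 15:00-16:00.
Quinn free: 10:00-10:45.
Teo free: 08:00-10:30, 11:30-13:00 (invert busy blocks within the working day).
Wendy ∩ Wiremu: 09:15-10:15, 11:15-12:15, 13:00-13:30, 14:15-15:15, 16:00-16:45.
Wendy ∩ Wiremu ∩ Gita: 09:15-09:45, 11:15-12:00, 13:00-13:15, 15:00-15:15.
Wendy ∩ Wiremu ∩ Gita ∩ Quinn: ∅.
Wendy ∩ Wiremu ∩ Gita ∩ Quinn ∩ Teo: ∅.
There is no time when everyone is free.
There is no common window, so the total is 0 minutes.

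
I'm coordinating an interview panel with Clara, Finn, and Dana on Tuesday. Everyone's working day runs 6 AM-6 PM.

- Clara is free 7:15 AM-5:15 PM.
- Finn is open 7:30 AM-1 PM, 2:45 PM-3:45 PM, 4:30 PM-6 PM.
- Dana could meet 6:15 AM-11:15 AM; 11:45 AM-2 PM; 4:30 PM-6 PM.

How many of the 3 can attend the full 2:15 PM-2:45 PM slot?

Clara can make the full 14:15-14:45 slot — that's 1.

1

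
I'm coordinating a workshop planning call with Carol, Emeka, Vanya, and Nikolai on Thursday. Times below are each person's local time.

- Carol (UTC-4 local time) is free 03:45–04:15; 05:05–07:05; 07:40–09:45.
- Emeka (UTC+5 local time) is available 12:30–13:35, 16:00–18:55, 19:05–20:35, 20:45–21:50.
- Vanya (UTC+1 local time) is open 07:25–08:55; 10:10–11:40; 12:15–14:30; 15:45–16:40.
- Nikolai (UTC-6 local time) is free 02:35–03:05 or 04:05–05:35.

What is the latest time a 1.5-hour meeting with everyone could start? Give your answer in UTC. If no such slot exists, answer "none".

none

Carol in UTC: 07:45-08:15, 09:05-11:05, 11:40-13:45 (add 4h to convert from UTC-4).
Emeka in UTC: 07:30-08:35, 11:00-13:55, 14:05-15:35, 15:45-16:50 (subtract 5h to convert from UTC+5).
Vanya in UTC: 06:25-07:55, 09:10-10:40, 11:15-13:30, 14:45-15:40 (subtract 1h to convert from UTC+1).
Nikolai in UTC: 08:35-09:05, 10:05-11:35 (add 6h to convert from UTC-6).
Carol ∩ Emeka: 07:45-08:15, 11:00-11:05, 11:40-13:45.
Carol ∩ Emeka ∩ Vanya: 07:45-07:55, 11:40-13:30.
Carol ∩ Emeka ∩ Vanya ∩ Nikolai: ∅.
There is no time when everyone is free.
No common window is at least 90 minutes long.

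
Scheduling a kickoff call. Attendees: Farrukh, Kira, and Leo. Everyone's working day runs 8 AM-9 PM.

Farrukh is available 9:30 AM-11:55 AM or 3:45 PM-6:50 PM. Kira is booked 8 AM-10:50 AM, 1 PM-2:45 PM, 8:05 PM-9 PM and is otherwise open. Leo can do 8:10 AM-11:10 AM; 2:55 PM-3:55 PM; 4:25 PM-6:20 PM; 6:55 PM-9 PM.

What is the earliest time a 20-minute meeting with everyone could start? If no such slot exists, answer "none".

10:50

Farrukh free: 09:30-11:55, 15:45-18:50.
Kira free: 10:50-13:00, 14:45-20:05 (invert busy blocks within the working day).
Leo free: 08:10-11:10, 14:55-15:55, 16:25-18:20, 18:55-21:00.
Farrukh ∩ Kira: 10:50-11:55, 15:45-18:50.
Farrukh ∩ Kira ∩ Leo: 10:50-11:10, 15:45-15:55, 16:25-18:20.
Those are the intersection windows.
The first common window of at least 20 minutes is 10:50-11:10, so the earliest start is 10:50.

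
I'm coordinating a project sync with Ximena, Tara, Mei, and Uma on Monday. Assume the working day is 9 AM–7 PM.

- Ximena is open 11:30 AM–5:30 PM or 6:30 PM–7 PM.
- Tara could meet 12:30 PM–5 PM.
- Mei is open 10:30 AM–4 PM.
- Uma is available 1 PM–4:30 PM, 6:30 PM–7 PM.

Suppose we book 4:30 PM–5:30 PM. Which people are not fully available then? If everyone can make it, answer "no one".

Mei, Tara, Uma

Ximena: free for 16:30-17:30. Tara: not fully free for 16:30-17:30. Mei: not fully free for 16:30-17:30. Uma: not fully free for 16:30-17:30.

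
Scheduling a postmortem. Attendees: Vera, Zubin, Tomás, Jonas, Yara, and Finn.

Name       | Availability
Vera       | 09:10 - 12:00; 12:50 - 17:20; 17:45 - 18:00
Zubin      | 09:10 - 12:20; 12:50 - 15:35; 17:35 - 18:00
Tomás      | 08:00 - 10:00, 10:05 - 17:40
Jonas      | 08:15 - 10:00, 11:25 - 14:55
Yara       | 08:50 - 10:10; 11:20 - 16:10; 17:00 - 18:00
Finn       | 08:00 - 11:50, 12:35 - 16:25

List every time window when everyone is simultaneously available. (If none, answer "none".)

Vera ∩ Zubin: 09:10-12:00, 12:50-15:35, 17:45-18:00.
Vera ∩ Zubin ∩ Tomás: 09:10-10:00, 10:05-12:00, 12:50-15:35.
Vera ∩ Zubin ∩ Tomás ∩ Jonas: 09:10-10:00, 11:25-12:00, 12:50-14:55.
Vera ∩ Zubin ∩ Tomás ∩ Jonas ∩ Yara: 09:10-10:00, 11:25-12:00, 12:50-14:55.
Vera ∩ Zubin ∩ Tomás ∩ Jonas ∩ Yara ∩ Finn: 09:10-10:00, 11:25-11:50, 12:50-14:55.

09:10-10:00, 11:25-11:50, 12:50-14:55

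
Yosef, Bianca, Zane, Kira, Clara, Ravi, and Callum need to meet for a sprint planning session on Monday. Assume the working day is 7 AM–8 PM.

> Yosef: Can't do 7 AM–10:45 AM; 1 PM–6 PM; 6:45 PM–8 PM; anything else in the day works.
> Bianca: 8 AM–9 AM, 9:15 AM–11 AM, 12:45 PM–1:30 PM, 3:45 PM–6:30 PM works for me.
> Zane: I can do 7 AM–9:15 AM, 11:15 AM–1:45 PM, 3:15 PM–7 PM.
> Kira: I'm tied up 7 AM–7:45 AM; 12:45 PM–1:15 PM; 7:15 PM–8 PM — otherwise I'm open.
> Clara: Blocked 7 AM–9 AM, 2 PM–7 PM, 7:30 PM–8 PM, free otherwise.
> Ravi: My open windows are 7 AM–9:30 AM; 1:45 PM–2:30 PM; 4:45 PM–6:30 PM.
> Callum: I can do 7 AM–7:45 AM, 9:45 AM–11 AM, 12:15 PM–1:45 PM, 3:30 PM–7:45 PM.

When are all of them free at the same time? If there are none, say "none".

none

Yosef free: 10:45-13:00, 18:00-18:45 (invert busy blocks within the working day).
Bianca free: 08:00-09:00, 09:15-11:00, 12:45-13:30, 15:45-18:30.
Zane free: 07:00-09:15, 11:15-13:45, 15:15-19:00.
Kira free: 07:45-12:45, 13:15-19:15 (invert busy blocks within the working day).
Clara free: 09:00-14:00, 19:00-19:30 (invert busy blocks within the working day).
Ravi free: 07:00-09:30, 13:45-14:30, 16:45-18:30.
Callum free: 07:00-07:45, 09:45-11:00, 12:15-13:45, 15:30-19:45.
Yosef ∩ Bianca: 10:45-11:00, 12:45-13:00, 18:00-18:30.
Yosef ∩ Bianca ∩ Zane: 12:45-13:00, 18:00-18:30.
Yosef ∩ Bianca ∩ Zane ∩ Kira: 18:00-18:30.
Yosef ∩ Bianca ∩ Zane ∩ Kira ∩ Clara: ∅.
Yosef ∩ Bianca ∩ Zane ∩ Kira ∩ Clara ∩ Ravi: ∅.
Yosef ∩ Bianca ∩ Zane ∩ Kira ∩ Clara ∩ Ravi ∩ Callum: ∅.
There is no time when everyone is free.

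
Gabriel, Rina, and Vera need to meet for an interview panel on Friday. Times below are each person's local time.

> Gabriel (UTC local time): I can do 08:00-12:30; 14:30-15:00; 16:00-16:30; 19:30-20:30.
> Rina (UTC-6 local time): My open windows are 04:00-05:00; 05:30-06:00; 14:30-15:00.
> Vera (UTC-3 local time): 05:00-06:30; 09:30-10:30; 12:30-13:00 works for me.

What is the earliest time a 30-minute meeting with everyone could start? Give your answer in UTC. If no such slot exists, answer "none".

Gabriel in UTC: 08:00-12:30, 14:30-15:00, 16:00-16:30, 19:30-20:30.
Rina in UTC: 10:00-11:00, 11:30-12:00, 20:30-21:00 (add 6h to convert from UTC-6).
Vera in UTC: 08:00-09:30, 12:30-13:30, 15:30-16:00 (add 3h to convert from UTC-3).
Gabriel ∩ Rina: 10:00-11:00, 11:30-12:00.
Gabriel ∩ Rina ∩ Vera: ∅.
There is no time when everyone is free.
No common window is at least 30 minutes long.

none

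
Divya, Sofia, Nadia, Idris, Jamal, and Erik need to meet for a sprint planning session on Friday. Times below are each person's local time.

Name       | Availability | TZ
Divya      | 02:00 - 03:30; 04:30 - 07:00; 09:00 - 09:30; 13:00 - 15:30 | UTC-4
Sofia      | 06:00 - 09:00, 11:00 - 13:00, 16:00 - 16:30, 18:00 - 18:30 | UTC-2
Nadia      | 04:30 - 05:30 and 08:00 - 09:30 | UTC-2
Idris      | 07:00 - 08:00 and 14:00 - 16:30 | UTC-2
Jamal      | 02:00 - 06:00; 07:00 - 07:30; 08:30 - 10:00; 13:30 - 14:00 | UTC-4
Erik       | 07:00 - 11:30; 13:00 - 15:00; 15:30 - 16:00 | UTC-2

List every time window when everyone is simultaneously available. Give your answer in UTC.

Divya in UTC: 06:00-07:30, 08:30-11:00, 13:00-13:30, 17:00-19:30 (add 4h to convert from UTC-4).
Sofia in UTC: 08:00-11:00, 13:00-15:00, 18:00-18:30, 20:00-20:30 (add 2h to convert from UTC-2).
Nadia in UTC: 06:30-07:30, 10:00-11:30 (add 2h to convert from UTC-2).
Idris in UTC: 09:00-10:00, 16:00-18:30 (add 2h to convert from UTC-2).
Jamal in UTC: 06:00-10:00, 11:00-11:30, 12:30-14:00, 17:30-18:00 (add 4h to convert from UTC-4).
Erik in UTC: 09:00-13:30, 15:00-17:00, 17:30-18:00 (add 2h to convert from UTC-2).
Divya ∩ Sofia: 08:30-11:00, 13:00-13:30, 18:00-18:30.
Divya ∩ Sofia ∩ Nadia: 10:00-11:00.
Divya ∩ Sofia ∩ Nadia ∩ Idris: ∅.
Divya ∩ Sofia ∩ Nadia ∩ Idris ∩ Jamal: ∅.
Divya ∩ Sofia ∩ Nadia ∩ Idris ∩ Jamal ∩ Erik: ∅.
There is no time when everyone is free.

none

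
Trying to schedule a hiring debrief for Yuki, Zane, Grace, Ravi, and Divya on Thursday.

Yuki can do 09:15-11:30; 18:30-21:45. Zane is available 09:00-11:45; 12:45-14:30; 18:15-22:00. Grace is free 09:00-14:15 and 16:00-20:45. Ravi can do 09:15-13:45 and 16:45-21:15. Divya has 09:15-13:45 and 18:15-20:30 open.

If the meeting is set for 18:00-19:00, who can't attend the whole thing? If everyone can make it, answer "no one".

Divya, Yuki, Zane

Yuki: not fully free for 18:00-19:00. Zane: not fully free for 18:00-19:00. Grace: free for 18:00-19:00. Ravi: free for 18:00-19:00. Divya: not fully free for 18:00-19:00.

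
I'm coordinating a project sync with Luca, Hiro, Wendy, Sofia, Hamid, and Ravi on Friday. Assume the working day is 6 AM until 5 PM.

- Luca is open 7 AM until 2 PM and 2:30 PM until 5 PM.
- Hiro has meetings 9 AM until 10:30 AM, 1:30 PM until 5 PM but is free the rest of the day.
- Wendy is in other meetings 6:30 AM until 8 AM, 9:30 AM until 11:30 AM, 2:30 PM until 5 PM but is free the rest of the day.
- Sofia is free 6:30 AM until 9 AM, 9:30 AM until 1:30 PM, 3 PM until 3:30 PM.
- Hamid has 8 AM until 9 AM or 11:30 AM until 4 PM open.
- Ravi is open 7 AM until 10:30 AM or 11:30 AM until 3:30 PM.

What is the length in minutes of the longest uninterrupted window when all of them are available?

Luca free: 07:00-14:00, 14:30-17:00.
Hiro free: 06:00-09:00, 10:30-13:30 (invert busy blocks within the working day).
Wendy free: 06:00-06:30, 08:00-09:30, 11:30-14:30 (invert busy blocks within the working day).
Sofia free: 06:30-09:00, 09:30-13:30, 15:00-15:30.
Hamid free: 08:00-09:00, 11:30-16:00.
Ravi free: 07:00-10:30, 11:30-15:30.
Luca ∩ Hiro: 07:00-09:00, 10:30-13:30.
Luca ∩ Hiro ∩ Wendy: 08:00-09:00, 11:30-13:30.
Luca ∩ Hiro ∩ Wendy ∩ Sofia: 08:00-09:00, 11:30-13:30.
Luca ∩ Hiro ∩ Wendy ∩ Sofia ∩ Hamid: 08:00-09:00, 11:30-13:30.
Luca ∩ Hiro ∩ Wendy ∩ Sofia ∩ Hamid ∩ Ravi: 08:00-09:00, 11:30-13:30.
The longest is 11:30-13:30 at 120 minutes.

120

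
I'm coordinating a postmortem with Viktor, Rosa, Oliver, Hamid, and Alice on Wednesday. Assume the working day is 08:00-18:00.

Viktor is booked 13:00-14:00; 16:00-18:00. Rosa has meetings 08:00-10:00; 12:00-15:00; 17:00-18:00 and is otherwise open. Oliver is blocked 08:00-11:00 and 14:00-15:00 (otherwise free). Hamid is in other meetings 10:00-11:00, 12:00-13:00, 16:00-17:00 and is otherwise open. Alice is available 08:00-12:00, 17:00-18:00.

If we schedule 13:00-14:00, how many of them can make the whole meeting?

2

Viktor free: 08:00-13:00, 14:00-16:00 (invert busy blocks within the working day).
Rosa free: 10:00-12:00, 15:00-17:00 (invert busy blocks within the working day).
Oliver free: 11:00-14:00, 15:00-18:00 (invert busy blocks within the working day).
Hamid free: 08:00-10:00, 11:00-12:00, 13:00-16:00, 17:00-18:00 (invert busy blocks within the working day).
Alice free: 08:00-12:00, 17:00-18:00.
Oliver and Hamid can make the full 13:00-14:00 slot — that's 2.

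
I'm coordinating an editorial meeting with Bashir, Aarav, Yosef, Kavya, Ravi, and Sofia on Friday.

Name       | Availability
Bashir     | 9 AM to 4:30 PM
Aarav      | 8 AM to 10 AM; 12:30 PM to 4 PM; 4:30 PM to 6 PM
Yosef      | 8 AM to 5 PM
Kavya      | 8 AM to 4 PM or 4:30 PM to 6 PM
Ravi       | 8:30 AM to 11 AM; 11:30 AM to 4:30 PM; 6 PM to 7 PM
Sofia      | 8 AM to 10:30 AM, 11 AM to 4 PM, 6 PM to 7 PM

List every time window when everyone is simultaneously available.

Bashir ∩ Aarav: 09:00-10:00, 12:30-16:00.
Bashir ∩ Aarav ∩ Yosef: 09:00-10:00, 12:30-16:00.
Bashir ∩ Aarav ∩ Yosef ∩ Kavya: 09:00-10:00, 12:30-16:00.
Bashir ∩ Aarav ∩ Yosef ∩ Kavya ∩ Ravi: 09:00-10:00, 12:30-16:00.
Bashir ∩ Aarav ∩ Yosef ∩ Kavya ∩ Ravi ∩ Sofia: 09:00-10:00, 12:30-16:00.
Those are the intersection windows.

09:00-10:00, 12:30-16:00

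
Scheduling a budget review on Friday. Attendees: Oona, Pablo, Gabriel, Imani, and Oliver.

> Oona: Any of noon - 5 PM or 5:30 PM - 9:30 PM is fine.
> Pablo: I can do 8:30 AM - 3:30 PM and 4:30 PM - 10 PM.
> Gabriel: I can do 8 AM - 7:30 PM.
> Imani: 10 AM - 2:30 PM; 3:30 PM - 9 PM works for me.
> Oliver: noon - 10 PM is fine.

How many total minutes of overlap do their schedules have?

300

Oona ∩ Pablo: 12:00-15:30, 16:30-17:00, 17:30-21:30.
Oona ∩ Pablo ∩ Gabriel: 12:00-15:30, 16:30-17:00, 17:30-19:30.
Oona ∩ Pablo ∩ Gabriel ∩ Imani: 12:00-14:30, 16:30-17:00, 17:30-19:30.
Oona ∩ Pablo ∩ Gabriel ∩ Imani ∩ Oliver: 12:00-14:30, 16:30-17:00, 17:30-19:30.
Summing the common windows: 150 + 30 + 120 = 300 minutes.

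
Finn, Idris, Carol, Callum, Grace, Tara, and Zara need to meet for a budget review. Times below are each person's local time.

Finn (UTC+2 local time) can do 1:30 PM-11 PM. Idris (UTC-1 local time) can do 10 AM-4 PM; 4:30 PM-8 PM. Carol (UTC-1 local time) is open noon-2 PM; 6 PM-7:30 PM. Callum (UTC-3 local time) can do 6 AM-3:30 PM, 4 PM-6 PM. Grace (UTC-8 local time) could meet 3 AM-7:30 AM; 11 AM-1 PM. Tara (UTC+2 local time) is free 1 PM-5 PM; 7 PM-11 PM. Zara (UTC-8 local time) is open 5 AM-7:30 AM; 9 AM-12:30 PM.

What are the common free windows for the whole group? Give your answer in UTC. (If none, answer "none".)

13:00-15:00, 19:00-20:30

Finn in UTC: 11:30-21:00 (subtract 2h to convert from UTC+2).
Idris in UTC: 11:00-17:00, 17:30-21:00 (add 1h to convert from UTC-1).
Carol in UTC: 13:00-15:00, 19:00-20:30 (add 1h to convert from UTC-1).
Callum in UTC: 09:00-18:30, 19:00-21:00 (add 3h to convert from UTC-3).
Grace in UTC: 11:00-15:30, 19:00-21:00 (add 8h to convert from UTC-8).
Tara in UTC: 11:00-15:00, 17:00-21:00 (subtract 2h to convert from UTC+2).
Zara in UTC: 13:00-15:30, 17:00-20:30 (add 8h to convert from UTC-8).
Finn ∩ Idris: 11:30-17:00, 17:30-21:00.
Finn ∩ Idris ∩ Carol: 13:00-15:00, 19:00-20:30.
Finn ∩ Idris ∩ Carol ∩ Callum: 13:00-15:00, 19:00-20:30.
Finn ∩ Idris ∩ Carol ∩ Callum ∩ Grace: 13:00-15:00, 19:00-20:30.
Finn ∩ Idris ∩ Carol ∩ Callum ∩ Grace ∩ Tara: 13:00-15:00, 19:00-20:30.
Finn ∩ Idris ∩ Carol ∩ Callum ∩ Grace ∩ Tara ∩ Zara: 13:00-15:00, 19:00-20:30.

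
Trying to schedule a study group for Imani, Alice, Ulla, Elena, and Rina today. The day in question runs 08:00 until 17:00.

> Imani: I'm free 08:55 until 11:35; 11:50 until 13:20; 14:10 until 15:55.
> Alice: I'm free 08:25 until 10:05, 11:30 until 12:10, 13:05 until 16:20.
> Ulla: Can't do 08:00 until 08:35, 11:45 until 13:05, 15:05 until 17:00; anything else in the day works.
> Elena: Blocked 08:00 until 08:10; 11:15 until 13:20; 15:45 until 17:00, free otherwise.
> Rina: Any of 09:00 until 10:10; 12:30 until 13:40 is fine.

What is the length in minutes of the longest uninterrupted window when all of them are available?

Imani free: 08:55-11:35, 11:50-13:20, 14:10-15:55.
Alice free: 08:25-10:05, 11:30-12:10, 13:05-16:20.
Ulla free: 08:35-11:45, 13:05-15:05 (invert busy blocks within the working day).
Elena free: 08:10-11:15, 13:20-15:45 (invert busy blocks within the working day).
Rina free: 09:00-10:10, 12:30-13:40.
Imani ∩ Alice: 08:55-10:05, 11:30-11:35, 11:50-12:10, 13:05-13:20, 14:10-15:55.
Imani ∩ Alice ∩ Ulla: 08:55-10:05, 11:30-11:35, 13:05-13:20, 14:10-15:05.
Imani ∩ Alice ∩ Ulla ∩ Elena: 08:55-10:05, 14:10-15:05.
Imani ∩ Alice ∩ Ulla ∩ Elena ∩ Rina: 09:00-10:05.
The longest is 09:00-10:05 at 65 minutes.

65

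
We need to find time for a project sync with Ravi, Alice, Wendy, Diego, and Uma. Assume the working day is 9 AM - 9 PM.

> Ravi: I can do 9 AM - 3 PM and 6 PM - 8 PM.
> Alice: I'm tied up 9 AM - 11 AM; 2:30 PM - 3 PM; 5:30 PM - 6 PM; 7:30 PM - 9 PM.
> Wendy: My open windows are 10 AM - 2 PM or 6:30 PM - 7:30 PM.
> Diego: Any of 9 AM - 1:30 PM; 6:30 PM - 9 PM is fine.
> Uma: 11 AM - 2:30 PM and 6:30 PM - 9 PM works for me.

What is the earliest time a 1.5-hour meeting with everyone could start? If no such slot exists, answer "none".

11:00

Ravi free: 09:00-15:00, 18:00-20:00.
Alice free: 11:00-14:30, 15:00-17:30, 18:00-19:30 (invert busy blocks within the working day).
Wendy free: 10:00-14:00, 18:30-19:30.
Diego free: 09:00-13:30, 18:30-21:00.
Uma free: 11:00-14:30, 18:30-21:00.
Ravi ∩ Alice: 11:00-14:30, 18:00-19:30.
Ravi ∩ Alice ∩ Wendy: 11:00-14:00, 18:30-19:30.
Ravi ∩ Alice ∩ Wendy ∩ Diego: 11:00-13:30, 18:30-19:30.
Ravi ∩ Alice ∩ Wendy ∩ Diego ∩ Uma: 11:00-13:30, 18:30-19:30.
The first common window of at least 90 minutes is 11:00-13:30, so the earliest start is 11:00.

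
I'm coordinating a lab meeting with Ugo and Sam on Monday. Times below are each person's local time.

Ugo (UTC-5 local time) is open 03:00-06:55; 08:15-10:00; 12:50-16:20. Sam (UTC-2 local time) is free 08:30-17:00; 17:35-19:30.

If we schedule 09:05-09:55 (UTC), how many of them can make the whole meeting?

Ugo in UTC: 08:00-11:55, 13:15-15:00, 17:50-21:20 (add 5h to convert from UTC-5).
Sam in UTC: 10:30-19:00, 19:35-21:30 (add 2h to convert from UTC-2).
Ugo can make the full 09:05-09:55 slot — that's 1.

1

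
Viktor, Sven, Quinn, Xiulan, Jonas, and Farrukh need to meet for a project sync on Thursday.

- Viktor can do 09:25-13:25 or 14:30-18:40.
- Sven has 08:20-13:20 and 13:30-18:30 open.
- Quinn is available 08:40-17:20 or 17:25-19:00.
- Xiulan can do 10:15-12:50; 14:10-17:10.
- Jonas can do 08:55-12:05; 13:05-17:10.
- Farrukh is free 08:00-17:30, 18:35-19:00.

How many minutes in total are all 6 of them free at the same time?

Viktor ∩ Sven: 09:25-13:20, 14:30-18:30.
Viktor ∩ Sven ∩ Quinn: 09:25-13:20, 14:30-17:20, 17:25-18:30.
Viktor ∩ Sven ∩ Quinn ∩ Xiulan: 10:15-12:50, 14:30-17:10.
Viktor ∩ Sven ∩ Quinn ∩ Xiulan ∩ Jonas: 10:15-12:05, 14:30-17:10.
Viktor ∩ Sven ∩ Quinn ∩ Xiulan ∩ Jonas ∩ Farrukh: 10:15-12:05, 14:30-17:10.
Summing the common windows: 110 + 160 = 270 minutes.

270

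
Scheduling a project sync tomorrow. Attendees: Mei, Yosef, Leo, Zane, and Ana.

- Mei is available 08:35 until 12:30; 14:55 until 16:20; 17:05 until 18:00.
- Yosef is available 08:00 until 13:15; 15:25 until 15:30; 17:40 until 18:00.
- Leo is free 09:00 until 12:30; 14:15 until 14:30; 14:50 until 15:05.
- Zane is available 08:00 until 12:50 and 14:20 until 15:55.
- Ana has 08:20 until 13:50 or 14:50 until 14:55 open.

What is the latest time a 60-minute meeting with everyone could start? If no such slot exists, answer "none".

11:30

Mei ∩ Yosef: 08:35-12:30, 15:25-15:30, 17:40-18:00.
Mei ∩ Yosef ∩ Leo: 09:00-12:30.
Mei ∩ Yosef ∩ Leo ∩ Zane: 09:00-12:30.
Mei ∩ Yosef ∩ Leo ∩ Zane ∩ Ana: 09:00-12:30.
So the common availability across everyone is 09:00-12:30.
The last common window of at least 60 minutes is 09:00-12:30; a 60-minute meeting can start as late as 11:30 and still end by 12:30.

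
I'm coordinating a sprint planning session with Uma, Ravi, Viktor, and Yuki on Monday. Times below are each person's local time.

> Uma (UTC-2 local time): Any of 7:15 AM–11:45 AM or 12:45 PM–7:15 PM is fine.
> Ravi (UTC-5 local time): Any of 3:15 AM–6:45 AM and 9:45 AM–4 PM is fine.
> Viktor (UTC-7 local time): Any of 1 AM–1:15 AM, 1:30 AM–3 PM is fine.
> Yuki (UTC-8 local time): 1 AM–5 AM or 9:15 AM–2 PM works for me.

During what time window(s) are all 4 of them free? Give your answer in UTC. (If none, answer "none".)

09:15-11:45, 17:15-21:00

Uma in UTC: 09:15-13:45, 14:45-21:15 (add 2h to convert from UTC-2).
Ravi in UTC: 08:15-11:45, 14:45-21:00 (add 5h to convert from UTC-5).
Viktor in UTC: 08:00-08:15, 08:30-22:00 (add 7h to convert from UTC-7).
Yuki in UTC: 09:00-13:00, 17:15-22:00 (add 8h to convert from UTC-8).
Uma ∩ Ravi: 09:15-11:45, 14:45-21:00.
Uma ∩ Ravi ∩ Viktor: 09:15-11:45, 14:45-21:00.
Uma ∩ Ravi ∩ Viktor ∩ Yuki: 09:15-11:45, 17:15-21:00.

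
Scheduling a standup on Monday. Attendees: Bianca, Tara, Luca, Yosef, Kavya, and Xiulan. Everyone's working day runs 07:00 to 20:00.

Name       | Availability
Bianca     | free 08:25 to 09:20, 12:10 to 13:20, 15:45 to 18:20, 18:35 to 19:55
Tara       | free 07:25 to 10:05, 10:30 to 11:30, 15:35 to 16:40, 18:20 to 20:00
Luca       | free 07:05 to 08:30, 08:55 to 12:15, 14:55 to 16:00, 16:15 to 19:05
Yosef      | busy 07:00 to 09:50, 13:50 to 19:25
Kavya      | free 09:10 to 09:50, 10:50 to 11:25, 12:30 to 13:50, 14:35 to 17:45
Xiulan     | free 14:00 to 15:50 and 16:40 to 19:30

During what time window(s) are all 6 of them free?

none

Bianca free: 08:25-09:20, 12:10-13:20, 15:45-18:20, 18:35-19:55.
Tara free: 07:25-10:05, 10:30-11:30, 15:35-16:40, 18:20-20:00.
Luca free: 07:05-08:30, 08:55-12:15, 14:55-16:00, 16:15-19:05.
Yosef free: 09:50-13:50, 19:25-20:00 (invert busy blocks within the working day).
Kavya free: 09:10-09:50, 10:50-11:25, 12:30-13:50, 14:35-17:45.
Xiulan free: 14:00-15:50, 16:40-19:30.
Bianca ∩ Tara: 08:25-09:20, 15:45-16:40, 18:35-19:55.
Bianca ∩ Tara ∩ Luca: 08:25-08:30, 08:55-09:20, 15:45-16:00, 16:15-16:40, 18:35-19:05.
Bianca ∩ Tara ∩ Luca ∩ Yosef: ∅.
Bianca ∩ Tara ∩ Luca ∩ Yosef ∩ Kavya: ∅.
Bianca ∩ Tara ∩ Luca ∩ Yosef ∩ Kavya ∩ Xiulan: ∅.
There is no time when everyone is free.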